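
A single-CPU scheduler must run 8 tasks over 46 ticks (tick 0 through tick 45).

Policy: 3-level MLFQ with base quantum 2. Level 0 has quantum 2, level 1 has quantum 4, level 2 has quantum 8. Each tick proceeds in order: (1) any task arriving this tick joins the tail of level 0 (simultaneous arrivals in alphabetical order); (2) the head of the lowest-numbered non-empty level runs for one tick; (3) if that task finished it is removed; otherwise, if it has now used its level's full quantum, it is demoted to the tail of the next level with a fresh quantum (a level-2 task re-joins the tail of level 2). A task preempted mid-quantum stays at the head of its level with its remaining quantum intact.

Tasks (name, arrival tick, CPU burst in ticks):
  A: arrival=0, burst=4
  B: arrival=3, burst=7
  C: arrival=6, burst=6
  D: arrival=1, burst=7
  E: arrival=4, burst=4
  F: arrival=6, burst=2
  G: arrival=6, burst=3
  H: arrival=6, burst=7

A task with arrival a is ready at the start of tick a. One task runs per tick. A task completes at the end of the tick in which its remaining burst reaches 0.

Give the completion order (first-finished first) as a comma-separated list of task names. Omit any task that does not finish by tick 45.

t=0: L0/L1/L2 = A/-/- → run A
t=1: L0/L1/L2 = AD/-/- → run A
t=2: L0/L1/L2 = D/A/- → run D
t=3: L0/L1/L2 = DB/A/- → run D
t=4: L0/L1/L2 = BE/AD/- → run B
t=5: L0/L1/L2 = BE/AD/- → run B
t=6: L0/L1/L2 = ECFGH/ADB/- → run E
t=7: L0/L1/L2 = ECFGH/ADB/- → run E
t=8: L0/L1/L2 = CFGH/ADBE/- → run C
t=9: L0/L1/L2 = CFGH/ADBE/- → run C
t=10: L0/L1/L2 = FGH/ADBEC/- → run F
t=11: L0/L1/L2 = FGH/ADBEC/- → run F
t=12: L0/L1/L2 = GH/ADBEC/- → run G
t=13: L0/L1/L2 = GH/ADBEC/- → run G
t=14: L0/L1/L2 = H/ADBECG/- → run H
t=15: L0/L1/L2 = H/ADBECG/- → run H
t=16: L0/L1/L2 = -/ADBECGH/- → run A
t=17: L0/L1/L2 = -/ADBECGH/- → run A
t=18: L0/L1/L2 = -/DBECGH/- → run D
t=19: L0/L1/L2 = -/DBECGH/- → run D
t=20: L0/L1/L2 = -/DBECGH/- → run D
t=21: L0/L1/L2 = -/DBECGH/- → run D
t=22: L0/L1/L2 = -/BECGH/D → run B
t=23: L0/L1/L2 = -/BECGH/D → run B
t=24: L0/L1/L2 = -/BECGH/D → run B
t=25: L0/L1/L2 = -/BECGH/D → run B
t=26: L0/L1/L2 = -/ECGH/DB → run E
t=27: L0/L1/L2 = -/ECGH/DB → run E
t=28: L0/L1/L2 = -/CGH/DB → run C
t=29: L0/L1/L2 = -/CGH/DB → run C
t=30: L0/L1/L2 = -/CGH/DB → run C
t=31: L0/L1/L2 = -/CGH/DB → run C
t=32: L0/L1/L2 = -/GH/DB → run G
t=33: L0/L1/L2 = -/H/DB → run H
t=34: L0/L1/L2 = -/H/DB → run H
t=35: L0/L1/L2 = -/H/DB → run H
t=36: L0/L1/L2 = -/H/DB → run H
t=37: L0/L1/L2 = -/-/DBH → run D
t=38: L0/L1/L2 = -/-/BH → run B
t=39: L0/L1/L2 = -/-/H → run H
t=40: (idle)
t=41: (idle)
t=42: (idle)
t=43: (idle)
t=44: (idle)
t=45: (idle)

completion order = F, A, E, C, G, D, B, H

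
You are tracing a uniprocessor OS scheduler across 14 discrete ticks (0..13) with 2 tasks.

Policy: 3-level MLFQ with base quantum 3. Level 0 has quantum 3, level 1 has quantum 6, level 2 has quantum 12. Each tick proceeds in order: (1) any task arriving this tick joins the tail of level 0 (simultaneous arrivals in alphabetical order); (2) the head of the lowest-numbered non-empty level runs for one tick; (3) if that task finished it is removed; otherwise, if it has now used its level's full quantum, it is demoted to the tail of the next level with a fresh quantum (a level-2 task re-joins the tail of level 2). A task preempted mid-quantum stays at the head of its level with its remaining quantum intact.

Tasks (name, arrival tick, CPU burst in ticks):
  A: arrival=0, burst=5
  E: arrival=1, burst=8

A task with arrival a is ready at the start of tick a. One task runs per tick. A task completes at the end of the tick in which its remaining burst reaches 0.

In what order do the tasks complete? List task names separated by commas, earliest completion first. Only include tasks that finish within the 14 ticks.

t=0: L0/L1/L2 = A/-/- → run A
t=1: L0/L1/L2 = AE/-/- → run A
t=2: L0/L1/L2 = AE/-/- → run A
t=3: L0/L1/L2 = E/A/- → run E
t=4: L0/L1/L2 = E/A/- → run E
t=5: L0/L1/L2 = E/A/- → run E
t=6: L0/L1/L2 = -/AE/- → run A
t=7: L0/L1/L2 = -/AE/- → run A
t=8: L0/L1/L2 = -/E/- → run E
t=9: L0/L1/L2 = -/E/- → run E
t=10: L0/L1/L2 = -/E/- → run E
t=11: L0/L1/L2 = -/E/- → run E
t=12: L0/L1/L2 = -/E/- → run E
t=13: (idle)

completion order = A, E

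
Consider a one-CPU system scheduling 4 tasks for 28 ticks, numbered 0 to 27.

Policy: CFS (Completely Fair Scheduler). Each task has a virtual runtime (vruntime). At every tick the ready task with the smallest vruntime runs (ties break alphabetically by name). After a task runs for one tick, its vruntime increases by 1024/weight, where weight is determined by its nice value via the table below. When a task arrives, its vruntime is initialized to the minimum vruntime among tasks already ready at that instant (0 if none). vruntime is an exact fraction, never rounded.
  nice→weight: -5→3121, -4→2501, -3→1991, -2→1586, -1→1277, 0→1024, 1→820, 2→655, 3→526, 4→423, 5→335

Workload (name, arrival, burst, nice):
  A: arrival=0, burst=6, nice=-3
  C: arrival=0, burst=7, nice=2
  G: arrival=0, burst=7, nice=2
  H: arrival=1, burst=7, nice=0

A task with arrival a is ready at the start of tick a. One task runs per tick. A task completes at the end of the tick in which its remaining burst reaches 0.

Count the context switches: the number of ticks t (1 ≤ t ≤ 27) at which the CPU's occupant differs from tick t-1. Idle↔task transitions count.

t=0: vr[A=0 C=0 G=0] → run A
t=1: vr[A=1024/1991 C=0 G=0 H=0] → run C
t=2: vr[A=1024/1991 C=1024/655 G=0 H=0] → run G
t=3: vr[A=1024/1991 C=1024/655 G=1024/655 H=0] → run H
t=4: vr[A=1024/1991 C=1024/655 G=1024/655 H=1] → run A
t=5: vr[A=2048/1991 C=1024/655 G=1024/655 H=1] → run H
t=6: vr[A=2048/1991 C=1024/655 G=1024/655 H=2] → run A
t=7: vr[A=3072/1991 C=1024/655 G=1024/655 H=2] → run A
t=8: vr[A=4096/1991 C=1024/655 G=1024/655 H=2] → run C
t=9: vr[A=4096/1991 C=2048/655 G=1024/655 H=2] → run G
t=10: vr[A=4096/1991 C=2048/655 G=2048/655 H=2] → run H
t=11: vr[A=4096/1991 C=2048/655 G=2048/655 H=3] → run A
t=12: vr[A=5120/1991 C=2048/655 G=2048/655 H=3] → run A
t=13: vr[C=2048/655 G=2048/655 H=3] → run H
t=14: vr[C=2048/655 G=2048/655 H=4] → run C
t=15: vr[C=3072/655 G=2048/655 H=4] → run G
t=16: vr[C=3072/655 G=3072/655 H=4] → run H
t=17: vr[C=3072/655 G=3072/655 H=5] → run C
t=18: vr[C=4096/655 G=3072/655 H=5] → run G
t=19: vr[C=4096/655 G=4096/655 H=5] → run H
t=20: vr[C=4096/655 G=4096/655 H=6] → run H
t=21: vr[C=4096/655 G=4096/655] → run C
t=22: vr[C=1024/131 G=4096/655] → run G
t=23: vr[C=1024/131 G=1024/131] → run C
t=24: vr[C=6144/655 G=1024/131] → run G
t=25: vr[C=6144/655 G=6144/655] → run C
t=26: vr[G=6144/655] → run G
t=27: (idle)

context switches = 24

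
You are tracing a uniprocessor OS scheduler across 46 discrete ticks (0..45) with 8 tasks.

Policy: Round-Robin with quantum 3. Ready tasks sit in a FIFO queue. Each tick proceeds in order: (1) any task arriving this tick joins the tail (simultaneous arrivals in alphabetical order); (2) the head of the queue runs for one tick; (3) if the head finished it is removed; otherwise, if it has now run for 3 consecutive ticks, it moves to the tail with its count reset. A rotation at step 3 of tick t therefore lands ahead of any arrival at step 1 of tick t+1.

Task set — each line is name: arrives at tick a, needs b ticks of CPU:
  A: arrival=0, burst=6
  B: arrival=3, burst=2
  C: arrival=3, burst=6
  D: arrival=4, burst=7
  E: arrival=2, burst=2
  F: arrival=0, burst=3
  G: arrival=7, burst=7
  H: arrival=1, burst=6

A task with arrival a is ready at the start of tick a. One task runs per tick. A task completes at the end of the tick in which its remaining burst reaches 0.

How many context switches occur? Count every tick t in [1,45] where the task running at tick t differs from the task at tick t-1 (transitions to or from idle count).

t=0: queue=[A,F] q_used=0 → run A
t=1: queue=[A,F,H] q_used=1 → run A
t=2: queue=[A,F,H,E] q_used=2 → run A
t=3: queue=[F,H,E,A,B,C] q_used=0 → run F
t=4: queue=[F,H,E,A,B,C,D] q_used=1 → run F
t=5: queue=[F,H,E,A,B,C,D] q_used=2 → run F
t=6: queue=[H,E,A,B,C,D] q_used=0 → run H
t=7: queue=[H,E,A,B,C,D,G] q_used=1 → run H
t=8: queue=[H,E,A,B,C,D,G] q_used=2 → run H
t=9: queue=[E,A,B,C,D,G,H] q_used=0 → run E
t=10: queue=[E,A,B,C,D,G,H] q_used=1 → run E
t=11: queue=[A,B,C,D,G,H] q_used=0 → run A
t=12: queue=[A,B,C,D,G,H] q_used=1 → run A
t=13: queue=[A,B,C,D,G,H] q_used=2 → run A
t=14: queue=[B,C,D,G,H] q_used=0 → run B
t=15: queue=[B,C,D,G,H] q_used=1 → run B
t=16: queue=[C,D,G,H] q_used=0 → run C
t=17: queue=[C,D,G,H] q_used=1 → run C
t=18: queue=[C,D,G,H] q_used=2 → run C
t=19: queue=[D,G,H,C] q_used=0 → run D
t=20: queue=[D,G,H,C] q_used=1 → run D
t=21: queue=[D,G,H,C] q_used=2 → run D
t=22: queue=[G,H,C,D] q_used=0 → run G
t=23: queue=[G,H,C,D] q_used=1 → run G
t=24: queue=[G,H,C,D] q_used=2 → run G
t=25: queue=[H,C,D,G] q_used=0 → run H
t=26: queue=[H,C,D,G] q_used=1 → run H
t=27: queue=[H,C,D,G] q_used=2 → run H
t=28: queue=[C,D,G] q_used=0 → run C
t=29: queue=[C,D,G] q_used=1 → run C
t=30: queue=[C,D,G] q_used=2 → run C
t=31: queue=[D,G] q_used=0 → run D
t=32: queue=[D,G] q_used=1 → run D
t=33: queue=[D,G] q_used=2 → run D
t=34: queue=[G,D] q_used=0 → run G
t=35: queue=[G,D] q_used=1 → run G
t=36: queue=[G,D] q_used=2 → run G
t=37: queue=[D,G] q_used=0 → run D
t=38: queue=[G] q_used=0 → run G
t=39: (idle)
t=40: (idle)
t=41: (idle)
t=42: (idle)
t=43: (idle)
t=44: (idle)
t=45: (idle)

context switches = 15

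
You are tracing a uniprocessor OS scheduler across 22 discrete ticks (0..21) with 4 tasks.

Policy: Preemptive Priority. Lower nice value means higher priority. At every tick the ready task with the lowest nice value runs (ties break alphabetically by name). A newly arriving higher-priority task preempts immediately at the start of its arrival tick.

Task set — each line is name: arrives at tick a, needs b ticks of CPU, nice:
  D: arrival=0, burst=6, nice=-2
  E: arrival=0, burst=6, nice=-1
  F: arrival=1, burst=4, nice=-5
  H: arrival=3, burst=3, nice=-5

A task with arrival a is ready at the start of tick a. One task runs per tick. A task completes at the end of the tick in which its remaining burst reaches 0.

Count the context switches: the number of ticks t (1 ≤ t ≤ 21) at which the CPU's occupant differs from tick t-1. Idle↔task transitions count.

context switches = 5

t=0: ready={D,E} → run D
t=1: ready={D,E,F} → run F
t=2: ready={D,E,F} → run F
t=3: ready={D,E,F,H} → run F
t=4: ready={D,E,F,H} → run F
t=5: ready={D,E,H} → run H
t=6: ready={D,E,H} → run H
t=7: ready={D,E,H} → run H
t=8: ready={D,E} → run D
t=9: ready={D,E} → run D
t=10: ready={D,E} → run D
t=11: ready={D,E} → run D
t=12: ready={D,E} → run D
t=13: ready={E} → run E
t=14: ready={E} → run E
t=15: ready={E} → run E
t=16: ready={E} → run E
t=17: ready={E} → run E
t=18: ready={E} → run E
t=19: (idle)
t=20: (idle)
t=21: (idle)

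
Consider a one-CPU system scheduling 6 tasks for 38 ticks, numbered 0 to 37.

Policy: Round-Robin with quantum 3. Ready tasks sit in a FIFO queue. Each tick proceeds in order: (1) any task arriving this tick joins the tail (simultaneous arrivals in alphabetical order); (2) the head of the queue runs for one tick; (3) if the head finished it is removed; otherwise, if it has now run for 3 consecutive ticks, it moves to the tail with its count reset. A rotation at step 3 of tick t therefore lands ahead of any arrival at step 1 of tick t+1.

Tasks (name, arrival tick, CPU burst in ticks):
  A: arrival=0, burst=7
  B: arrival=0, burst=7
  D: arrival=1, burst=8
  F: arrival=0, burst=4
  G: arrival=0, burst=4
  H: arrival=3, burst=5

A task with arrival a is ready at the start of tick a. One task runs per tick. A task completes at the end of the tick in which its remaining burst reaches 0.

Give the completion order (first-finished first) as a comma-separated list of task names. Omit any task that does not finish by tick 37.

t=0: queue=[A,B,F,G] q_used=0 → run A
t=1: queue=[A,B,F,G,D] q_used=1 → run A
t=2: queue=[A,B,F,G,D] q_used=2 → run A
t=3: queue=[B,F,G,D,A,H] q_used=0 → run B
t=4: queue=[B,F,G,D,A,H] q_used=1 → run B
t=5: queue=[B,F,G,D,A,H] q_used=2 → run B
t=6: queue=[F,G,D,A,H,B] q_used=0 → run F
t=7: queue=[F,G,D,A,H,B] q_used=1 → run F
t=8: queue=[F,G,D,A,H,B] q_used=2 → run F
t=9: queue=[G,D,A,H,B,F] q_used=0 → run G
t=10: queue=[G,D,A,H,B,F] q_used=1 → run G
t=11: queue=[G,D,A,H,B,F] q_used=2 → run G
t=12: queue=[D,A,H,B,F,G] q_used=0 → run D
t=13: queue=[D,A,H,B,F,G] q_used=1 → run D
t=14: queue=[D,A,H,B,F,G] q_used=2 → run D
t=15: queue=[A,H,B,F,G,D] q_used=0 → run A
t=16: queue=[A,H,B,F,G,D] q_used=1 → run A
t=17: queue=[A,H,B,F,G,D] q_used=2 → run A
t=18: queue=[H,B,F,G,D,A] q_used=0 → run H
t=19: queue=[H,B,F,G,D,A] q_used=1 → run H
t=20: queue=[H,B,F,G,D,A] q_used=2 → run H
t=21: queue=[B,F,G,D,A,H] q_used=0 → run B
t=22: queue=[B,F,G,D,A,H] q_used=1 → run B
t=23: queue=[B,F,G,D,A,H] q_used=2 → run B
t=24: queue=[F,G,D,A,H,B] q_used=0 → run F
t=25: queue=[G,D,A,H,B] q_used=0 → run G
t=26: queue=[D,A,H,B] q_used=0 → run D
t=27: queue=[D,A,H,B] q_used=1 → run D
t=28: queue=[D,A,H,B] q_used=2 → run D
t=29: queue=[A,H,B,D] q_used=0 → run A
t=30: queue=[H,B,D] q_used=0 → run H
t=31: queue=[H,B,D] q_used=1 → run H
t=32: queue=[B,D] q_used=0 → run B
t=33: queue=[D] q_used=0 → run D
t=34: queue=[D] q_used=1 → run D
t=35: (idle)
t=36: (idle)
t=37: (idle)

completion order = F, G, A, H, B, D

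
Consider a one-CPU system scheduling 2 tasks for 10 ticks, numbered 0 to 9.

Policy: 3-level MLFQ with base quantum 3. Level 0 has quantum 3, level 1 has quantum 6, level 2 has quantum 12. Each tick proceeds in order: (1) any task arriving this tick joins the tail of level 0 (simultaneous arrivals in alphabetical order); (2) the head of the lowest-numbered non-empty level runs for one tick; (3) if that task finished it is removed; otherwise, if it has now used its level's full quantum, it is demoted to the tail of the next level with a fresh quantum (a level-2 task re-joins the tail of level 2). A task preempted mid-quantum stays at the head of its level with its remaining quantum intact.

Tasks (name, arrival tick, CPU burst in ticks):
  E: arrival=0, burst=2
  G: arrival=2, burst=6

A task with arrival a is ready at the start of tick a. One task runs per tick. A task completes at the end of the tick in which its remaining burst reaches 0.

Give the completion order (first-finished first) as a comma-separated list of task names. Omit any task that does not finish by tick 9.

completion order = E, G

t=0: L0/L1/L2 = E/-/- → run E
t=1: L0/L1/L2 = E/-/- → run E
t=2: L0/L1/L2 = G/-/- → run G
t=3: L0/L1/L2 = G/-/- → run G
t=4: L0/L1/L2 = G/-/- → run G
t=5: L0/L1/L2 = -/G/- → run G
t=6: L0/L1/L2 = -/G/- → run G
t=7: L0/L1/L2 = -/G/- → run G
t=8: (idle)
t=9: (idle)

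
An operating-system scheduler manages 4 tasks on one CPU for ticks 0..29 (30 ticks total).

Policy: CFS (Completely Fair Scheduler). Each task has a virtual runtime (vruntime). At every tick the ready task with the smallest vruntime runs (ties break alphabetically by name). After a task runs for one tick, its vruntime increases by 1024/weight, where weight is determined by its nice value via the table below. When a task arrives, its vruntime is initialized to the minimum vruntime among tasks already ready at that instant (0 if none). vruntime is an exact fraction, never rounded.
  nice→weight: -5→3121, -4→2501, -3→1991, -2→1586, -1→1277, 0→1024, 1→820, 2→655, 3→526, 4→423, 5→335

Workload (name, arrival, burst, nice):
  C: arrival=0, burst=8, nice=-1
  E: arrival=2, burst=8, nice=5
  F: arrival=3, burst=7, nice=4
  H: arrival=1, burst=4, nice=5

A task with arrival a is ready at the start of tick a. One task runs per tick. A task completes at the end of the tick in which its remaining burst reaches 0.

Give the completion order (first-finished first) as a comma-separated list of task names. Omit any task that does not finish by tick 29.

completion order = C, H, F, E

t=0: vr[C=0] → run C
t=1: vr[C=1024/1277 H=1024/1277] → run C
t=2: vr[C=2048/1277 E=1024/1277 H=1024/1277] → run E
t=3: vr[C=2048/1277 E=1650688/427795 F=1024/1277 H=1024/1277] → run F
t=4: vr[C=2048/1277 E=1650688/427795 F=1740800/540171 H=1024/1277] → run H
t=5: vr[C=2048/1277 E=1650688/427795 F=1740800/540171 H=1650688/427795] → run C
t=6: vr[C=3072/1277 E=1650688/427795 F=1740800/540171 H=1650688/427795] → run C
t=7: vr[C=4096/1277 E=1650688/427795 F=1740800/540171 H=1650688/427795] → run C
t=8: vr[C=5120/1277 E=1650688/427795 F=1740800/540171 H=1650688/427795] → run F
t=9: vr[C=5120/1277 E=1650688/427795 F=3048448/540171 H=1650688/427795] → run E
t=10: vr[C=5120/1277 E=2958336/427795 F=3048448/540171 H=1650688/427795] → run H
t=11: vr[C=5120/1277 E=2958336/427795 F=3048448/540171 H=2958336/427795] → run C
t=12: vr[C=6144/1277 E=2958336/427795 F=3048448/540171 H=2958336/427795] → run C
t=13: vr[C=7168/1277 E=2958336/427795 F=3048448/540171 H=2958336/427795] → run C
t=14: vr[E=2958336/427795 F=3048448/540171 H=2958336/427795] → run F
t=15: vr[E=2958336/427795 F=1452032/180057 H=2958336/427795] → run E
t=16: vr[E=4265984/427795 F=1452032/180057 H=2958336/427795] → run H
t=17: vr[E=4265984/427795 F=1452032/180057 H=4265984/427795] → run F
t=18: vr[E=4265984/427795 F=5663744/540171 H=4265984/427795] → run E
t=19: vr[E=5573632/427795 F=5663744/540171 H=4265984/427795] → run H
t=20: vr[E=5573632/427795 F=5663744/540171] → run F
t=21: vr[E=5573632/427795 F=6971392/540171] → run F
t=22: vr[E=5573632/427795 F=2759680/180057] → run E
t=23: vr[E=1376256/85559 F=2759680/180057] → run F
t=24: vr[E=1376256/85559] → run E
t=25: vr[E=8188928/427795] → run E
t=26: vr[E=9496576/427795] → run E
t=27: (idle)
t=28: (idle)
t=29: (idle)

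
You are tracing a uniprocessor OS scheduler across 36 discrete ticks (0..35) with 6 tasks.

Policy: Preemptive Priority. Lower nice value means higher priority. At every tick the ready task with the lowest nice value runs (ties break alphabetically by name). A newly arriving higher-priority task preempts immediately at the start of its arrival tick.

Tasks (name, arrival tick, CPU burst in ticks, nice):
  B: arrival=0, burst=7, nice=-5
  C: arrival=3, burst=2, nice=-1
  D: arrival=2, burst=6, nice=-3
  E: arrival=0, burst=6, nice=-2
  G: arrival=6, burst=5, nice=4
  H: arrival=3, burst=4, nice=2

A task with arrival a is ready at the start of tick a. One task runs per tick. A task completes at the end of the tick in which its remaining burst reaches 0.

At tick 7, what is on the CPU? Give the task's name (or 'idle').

t=0: ready={B,E} → run B
t=1: ready={B,E} → run B
t=2: ready={B,D,E} → run B
t=3: ready={B,C,D,E,H} → run B
t=4: ready={B,C,D,E,H} → run B
t=5: ready={B,C,D,E,H} → run B
t=6: ready={B,C,D,E,G,H} → run B
t=7: ready={C,D,E,G,H} → run D
t=8: ready={C,D,E,G,H} → run D
t=9: ready={C,D,E,G,H} → run D
t=10: ready={C,D,E,G,H} → run D
t=11: ready={C,D,E,G,H} → run D
t=12: ready={C,D,E,G,H} → run D
t=13: ready={C,E,G,H} → run E
t=14: ready={C,E,G,H} → run E
t=15: ready={C,E,G,H} → run E
t=16: ready={C,E,G,H} → run E
t=17: ready={C,E,G,H} → run E
t=18: ready={C,E,G,H} → run E
t=19: ready={C,G,H} → run C
t=20: ready={C,G,H} → run C
t=21: ready={G,H} → run H
t=22: ready={G,H} → run H
t=23: ready={G,H} → run H
t=24: ready={G,H} → run H
t=25: ready={G} → run G
t=26: ready={G} → run G
t=27: ready={G} → run G
t=28: ready={G} → run G
t=29: ready={G} → run G
t=30: (idle)
t=31: (idle)
t=32: (idle)
t=33: (idle)
t=34: (idle)
t=35: (idle)

running at tick 7 = D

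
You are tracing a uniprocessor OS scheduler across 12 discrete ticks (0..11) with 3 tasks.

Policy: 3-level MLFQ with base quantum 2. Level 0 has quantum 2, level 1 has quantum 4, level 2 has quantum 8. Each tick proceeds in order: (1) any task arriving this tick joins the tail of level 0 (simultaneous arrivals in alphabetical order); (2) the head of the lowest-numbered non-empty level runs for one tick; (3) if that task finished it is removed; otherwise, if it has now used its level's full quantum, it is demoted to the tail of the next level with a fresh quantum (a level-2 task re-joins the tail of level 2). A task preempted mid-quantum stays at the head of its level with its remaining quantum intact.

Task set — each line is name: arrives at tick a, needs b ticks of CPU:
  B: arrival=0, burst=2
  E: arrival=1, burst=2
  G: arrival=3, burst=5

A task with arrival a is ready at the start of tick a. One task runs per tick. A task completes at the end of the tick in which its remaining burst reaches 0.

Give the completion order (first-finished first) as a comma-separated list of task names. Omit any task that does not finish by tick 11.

completion order = B, E, G

t=0: L0/L1/L2 = B/-/- → run B
t=1: L0/L1/L2 = BE/-/- → run B
t=2: L0/L1/L2 = E/-/- → run E
t=3: L0/L1/L2 = EG/-/- → run E
t=4: L0/L1/L2 = G/-/- → run G
t=5: L0/L1/L2 = G/-/- → run G
t=6: L0/L1/L2 = -/G/- → run G
t=7: L0/L1/L2 = -/G/- → run G
t=8: L0/L1/L2 = -/G/- → run G
t=9: (idle)
t=10: (idle)
t=11: (idle)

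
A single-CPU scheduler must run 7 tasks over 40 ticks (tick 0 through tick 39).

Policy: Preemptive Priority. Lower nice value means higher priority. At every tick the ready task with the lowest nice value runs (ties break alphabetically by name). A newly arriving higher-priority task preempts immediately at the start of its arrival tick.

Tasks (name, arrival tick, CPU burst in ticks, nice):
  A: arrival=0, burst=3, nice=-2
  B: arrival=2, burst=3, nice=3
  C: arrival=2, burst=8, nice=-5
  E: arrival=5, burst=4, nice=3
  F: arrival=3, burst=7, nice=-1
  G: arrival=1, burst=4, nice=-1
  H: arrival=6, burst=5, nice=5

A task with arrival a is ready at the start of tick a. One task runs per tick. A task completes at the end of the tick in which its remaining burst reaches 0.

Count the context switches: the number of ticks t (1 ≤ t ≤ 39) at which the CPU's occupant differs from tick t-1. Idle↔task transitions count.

t=0: ready={A} → run A
t=1: ready={A,G} → run A
t=2: ready={A,B,C,G} → run C
t=3: ready={A,B,C,F,G} → run C
t=4: ready={A,B,C,F,G} → run C
t=5: ready={A,B,C,E,F,G} → run C
t=6: ready={A,B,C,E,F,G,H} → run C
t=7: ready={A,B,C,E,F,G,H} → run C
t=8: ready={A,B,C,E,F,G,H} → run C
t=9: ready={A,B,C,E,F,G,H} → run C
t=10: ready={A,B,E,F,G,H} → run A
t=11: ready={B,E,F,G,H} → run F
t=12: ready={B,E,F,G,H} → run F
t=13: ready={B,E,F,G,H} → run F
t=14: ready={B,E,F,G,H} → run F
t=15: ready={B,E,F,G,H} → run F
t=16: ready={B,E,F,G,H} → run F
t=17: ready={B,E,F,G,H} → run F
t=18: ready={B,E,G,H} → run G
t=19: ready={B,E,G,H} → run G
t=20: ready={B,E,G,H} → run G
t=21: ready={B,E,G,H} → run G
t=22: ready={B,E,H} → run B
t=23: ready={B,E,H} → run B
t=24: ready={B,E,H} → run B
t=25: ready={E,H} → run E
t=26: ready={E,H} → run E
t=27: ready={E,H} → run E
t=28: ready={E,H} → run E
t=29: ready={H} → run H
t=30: ready={H} → run H
t=31: ready={H} → run H
t=32: ready={H} → run H
t=33: ready={H} → run H
t=34: (idle)
t=35: (idle)
t=36: (idle)
t=37: (idle)
t=38: (idle)
t=39: (idle)

context switches = 8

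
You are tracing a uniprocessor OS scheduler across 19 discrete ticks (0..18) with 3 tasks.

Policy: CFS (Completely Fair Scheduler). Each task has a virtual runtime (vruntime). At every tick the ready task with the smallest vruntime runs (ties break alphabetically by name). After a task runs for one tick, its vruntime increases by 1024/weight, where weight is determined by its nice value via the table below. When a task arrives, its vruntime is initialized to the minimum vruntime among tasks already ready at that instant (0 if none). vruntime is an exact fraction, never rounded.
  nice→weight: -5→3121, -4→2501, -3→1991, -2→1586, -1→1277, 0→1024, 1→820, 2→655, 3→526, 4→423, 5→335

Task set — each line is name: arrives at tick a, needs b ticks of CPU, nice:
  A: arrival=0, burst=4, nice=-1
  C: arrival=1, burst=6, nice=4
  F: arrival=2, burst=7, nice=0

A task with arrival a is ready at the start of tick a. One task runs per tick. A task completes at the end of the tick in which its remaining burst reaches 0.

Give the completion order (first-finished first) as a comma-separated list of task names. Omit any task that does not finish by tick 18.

completion order = A, F, C

t=0: vr[A=0] → run A
t=1: vr[A=1024/1277 C=1024/1277] → run A
t=2: vr[A=2048/1277 C=1024/1277 F=1024/1277] → run C
t=3: vr[A=2048/1277 C=1740800/540171 F=1024/1277] → run F
t=4: vr[A=2048/1277 C=1740800/540171 F=2301/1277] → run A
t=5: vr[A=3072/1277 C=1740800/540171 F=2301/1277] → run F
t=6: vr[A=3072/1277 C=1740800/540171 F=3578/1277] → run A
t=7: vr[C=1740800/540171 F=3578/1277] → run F
t=8: vr[C=1740800/540171 F=4855/1277] → run C
t=9: vr[C=3048448/540171 F=4855/1277] → run F
t=10: vr[C=3048448/540171 F=6132/1277] → run F
t=11: vr[C=3048448/540171 F=7409/1277] → run C
t=12: vr[C=1452032/180057 F=7409/1277] → run F
t=13: vr[C=1452032/180057 F=8686/1277] → run F
t=14: vr[C=1452032/180057] → run C
t=15: vr[C=5663744/540171] → run C
t=16: vr[C=6971392/540171] → run C
t=17: (idle)
t=18: (idle)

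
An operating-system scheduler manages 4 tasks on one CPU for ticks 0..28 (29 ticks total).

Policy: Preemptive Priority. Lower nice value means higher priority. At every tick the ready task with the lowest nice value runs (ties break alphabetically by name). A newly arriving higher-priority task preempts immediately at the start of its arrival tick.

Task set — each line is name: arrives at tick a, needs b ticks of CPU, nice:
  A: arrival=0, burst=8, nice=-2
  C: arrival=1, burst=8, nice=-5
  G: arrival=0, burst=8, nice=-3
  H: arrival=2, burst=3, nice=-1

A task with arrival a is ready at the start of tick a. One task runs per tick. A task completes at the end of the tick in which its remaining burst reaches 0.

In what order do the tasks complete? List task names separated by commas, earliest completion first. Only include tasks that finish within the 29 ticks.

completion order = C, G, A, H

t=0: ready={A,G} → run G
t=1: ready={A,C,G} → run C
t=2: ready={A,C,G,H} → run C
t=3: ready={A,C,G,H} → run C
t=4: ready={A,C,G,H} → run C
t=5: ready={A,C,G,H} → run C
t=6: ready={A,C,G,H} → run C
t=7: ready={A,C,G,H} → run C
t=8: ready={A,C,G,H} → run C
t=9: ready={A,G,H} → run G
t=10: ready={A,G,H} → run G
t=11: ready={A,G,H} → run G
t=12: ready={A,G,H} → run G
t=13: ready={A,G,H} → run G
t=14: ready={A,G,H} → run G
t=15: ready={A,G,H} → run G
t=16: ready={A,H} → run A
t=17: ready={A,H} → run A
t=18: ready={A,H} → run A
t=19: ready={A,H} → run A
t=20: ready={A,H} → run A
t=21: ready={A,H} → run A
t=22: ready={A,H} → run A
t=23: ready={A,H} → run A
t=24: ready={H} → run H
t=25: ready={H} → run H
t=26: ready={H} → run H
t=27: (idle)
t=28: (idle)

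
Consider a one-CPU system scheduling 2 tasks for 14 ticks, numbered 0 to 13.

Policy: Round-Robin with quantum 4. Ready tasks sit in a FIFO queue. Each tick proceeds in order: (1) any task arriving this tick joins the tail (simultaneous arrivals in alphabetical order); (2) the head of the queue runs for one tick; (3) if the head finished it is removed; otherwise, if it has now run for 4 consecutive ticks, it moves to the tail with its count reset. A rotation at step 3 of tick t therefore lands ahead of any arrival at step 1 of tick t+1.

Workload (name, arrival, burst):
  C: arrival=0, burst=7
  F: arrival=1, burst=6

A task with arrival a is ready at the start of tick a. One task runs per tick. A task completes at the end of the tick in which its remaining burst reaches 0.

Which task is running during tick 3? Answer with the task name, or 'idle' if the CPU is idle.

running at tick 3 = C

t=0: queue=[C] q_used=0 → run C
t=1: queue=[C,F] q_used=1 → run C
t=2: queue=[C,F] q_used=2 → run C
t=3: queue=[C,F] q_used=3 → run C
t=4: queue=[F,C] q_used=0 → run F
t=5: queue=[F,C] q_used=1 → run F
t=6: queue=[F,C] q_used=2 → run F
t=7: queue=[F,C] q_used=3 → run F
t=8: queue=[C,F] q_used=0 → run C
t=9: queue=[C,F] q_used=1 → run C
t=10: queue=[C,F] q_used=2 → run C
t=11: queue=[F] q_used=0 → run F
t=12: queue=[F] q_used=1 → run F
t=13: (idle)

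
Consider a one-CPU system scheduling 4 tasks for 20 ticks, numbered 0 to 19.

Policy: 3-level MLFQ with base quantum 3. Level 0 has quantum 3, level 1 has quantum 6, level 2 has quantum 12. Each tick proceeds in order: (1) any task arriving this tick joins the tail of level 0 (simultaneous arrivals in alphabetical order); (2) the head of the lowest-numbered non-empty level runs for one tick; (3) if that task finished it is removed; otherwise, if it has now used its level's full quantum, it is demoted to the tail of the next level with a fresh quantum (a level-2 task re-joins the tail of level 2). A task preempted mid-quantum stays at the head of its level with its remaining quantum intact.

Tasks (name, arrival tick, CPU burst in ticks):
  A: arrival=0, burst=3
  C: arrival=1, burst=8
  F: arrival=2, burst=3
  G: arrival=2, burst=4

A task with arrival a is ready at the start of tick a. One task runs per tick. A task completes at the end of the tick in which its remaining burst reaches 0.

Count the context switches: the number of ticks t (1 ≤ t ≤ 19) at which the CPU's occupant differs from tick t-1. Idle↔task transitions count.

t=0: L0/L1/L2 = A/-/- → run A
t=1: L0/L1/L2 = AC/-/- → run A
t=2: L0/L1/L2 = ACFG/-/- → run A
t=3: L0/L1/L2 = CFG/-/- → run C
t=4: L0/L1/L2 = CFG/-/- → run C
t=5: L0/L1/L2 = CFG/-/- → run C
t=6: L0/L1/L2 = FG/C/- → run F
t=7: L0/L1/L2 = FG/C/- → run F
t=8: L0/L1/L2 = FG/C/- → run F
t=9: L0/L1/L2 = G/C/- → run G
t=10: L0/L1/L2 = G/C/- → run G
t=11: L0/L1/L2 = G/C/- → run G
t=12: L0/L1/L2 = -/CG/- → run C
t=13: L0/L1/L2 = -/CG/- → run C
t=14: L0/L1/L2 = -/CG/- → run C
t=15: L0/L1/L2 = -/CG/- → run C
t=16: L0/L1/L2 = -/CG/- → run C
t=17: L0/L1/L2 = -/G/- → run G
t=18: (idle)
t=19: (idle)

context switches = 6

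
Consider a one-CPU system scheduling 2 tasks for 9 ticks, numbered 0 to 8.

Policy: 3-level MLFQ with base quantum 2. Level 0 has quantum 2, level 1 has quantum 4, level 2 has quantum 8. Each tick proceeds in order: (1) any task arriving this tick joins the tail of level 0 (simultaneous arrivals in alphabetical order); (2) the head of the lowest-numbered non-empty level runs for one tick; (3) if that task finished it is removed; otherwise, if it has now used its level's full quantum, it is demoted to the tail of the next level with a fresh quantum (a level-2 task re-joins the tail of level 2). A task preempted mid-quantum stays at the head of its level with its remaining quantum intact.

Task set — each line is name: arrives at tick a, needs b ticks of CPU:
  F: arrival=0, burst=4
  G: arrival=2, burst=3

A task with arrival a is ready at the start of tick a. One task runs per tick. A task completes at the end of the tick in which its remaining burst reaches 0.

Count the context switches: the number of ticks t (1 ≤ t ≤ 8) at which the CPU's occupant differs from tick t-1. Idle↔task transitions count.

context switches = 4

t=0: L0/L1/L2 = F/-/- → run F
t=1: L0/L1/L2 = F/-/- → run F
t=2: L0/L1/L2 = G/F/- → run G
t=3: L0/L1/L2 = G/F/- → run G
t=4: L0/L1/L2 = -/FG/- → run F
t=5: L0/L1/L2 = -/FG/- → run F
t=6: L0/L1/L2 = -/G/- → run G
t=7: (idle)
t=8: (idle)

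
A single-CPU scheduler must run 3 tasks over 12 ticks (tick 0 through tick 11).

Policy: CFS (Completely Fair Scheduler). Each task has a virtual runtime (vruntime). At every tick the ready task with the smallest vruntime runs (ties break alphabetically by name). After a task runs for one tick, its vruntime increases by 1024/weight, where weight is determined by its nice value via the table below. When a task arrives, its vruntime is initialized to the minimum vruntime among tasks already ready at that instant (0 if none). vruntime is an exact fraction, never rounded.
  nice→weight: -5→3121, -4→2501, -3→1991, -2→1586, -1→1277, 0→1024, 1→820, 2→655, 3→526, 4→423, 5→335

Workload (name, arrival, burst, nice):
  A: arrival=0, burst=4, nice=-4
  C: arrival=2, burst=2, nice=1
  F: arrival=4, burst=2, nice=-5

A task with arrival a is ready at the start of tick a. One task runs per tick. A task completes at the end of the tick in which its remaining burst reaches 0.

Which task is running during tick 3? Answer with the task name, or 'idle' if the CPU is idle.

t=0: vr[A=0] → run A
t=1: vr[A=1024/2501] → run A
t=2: vr[A=2048/2501 C=2048/2501] → run A
t=3: vr[A=3072/2501 C=2048/2501] → run C
t=4: vr[A=3072/2501 C=25856/12505 F=3072/2501] → run A
t=5: vr[C=25856/12505 F=3072/2501] → run F
t=6: vr[C=25856/12505 F=12148736/7805621] → run F
t=7: vr[C=25856/12505] → run C
t=8: (idle)
t=9: (idle)
t=10: (idle)
t=11: (idle)

running at tick 3 = C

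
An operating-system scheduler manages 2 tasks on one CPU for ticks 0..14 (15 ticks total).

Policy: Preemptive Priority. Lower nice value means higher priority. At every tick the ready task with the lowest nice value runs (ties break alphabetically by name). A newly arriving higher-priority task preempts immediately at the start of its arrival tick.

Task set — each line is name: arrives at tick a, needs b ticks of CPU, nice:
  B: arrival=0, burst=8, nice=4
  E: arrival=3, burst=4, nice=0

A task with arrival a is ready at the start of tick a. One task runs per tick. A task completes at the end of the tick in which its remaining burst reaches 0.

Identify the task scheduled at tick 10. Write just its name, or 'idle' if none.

running at tick 10 = B

t=0: ready={B} → run B
t=1: ready={B} → run B
t=2: ready={B} → run B
t=3: ready={B,E} → run E
t=4: ready={B,E} → run E
t=5: ready={B,E} → run E
t=6: ready={B,E} → run E
t=7: ready={B} → run B
t=8: ready={B} → run B
t=9: ready={B} → run B
t=10: ready={B} → run B
t=11: ready={B} → run B
t=12: (idle)
t=13: (idle)
t=14: (idle)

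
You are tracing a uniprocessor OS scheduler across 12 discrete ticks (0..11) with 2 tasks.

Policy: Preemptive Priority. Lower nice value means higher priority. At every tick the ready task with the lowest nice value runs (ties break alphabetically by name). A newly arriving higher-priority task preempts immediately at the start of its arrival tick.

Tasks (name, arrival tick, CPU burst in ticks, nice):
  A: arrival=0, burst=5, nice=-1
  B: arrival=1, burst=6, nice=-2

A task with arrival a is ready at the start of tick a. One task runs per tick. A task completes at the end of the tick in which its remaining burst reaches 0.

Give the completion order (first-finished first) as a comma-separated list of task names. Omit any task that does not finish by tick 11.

completion order = B, A

t=0: ready={A} → run A
t=1: ready={A,B} → run B
t=2: ready={A,B} → run B
t=3: ready={A,B} → run B
t=4: ready={A,B} → run B
t=5: ready={A,B} → run B
t=6: ready={A,B} → run B
t=7: ready={A} → run A
t=8: ready={A} → run A
t=9: ready={A} → run A
t=10: ready={A} → run A
t=11: (idle)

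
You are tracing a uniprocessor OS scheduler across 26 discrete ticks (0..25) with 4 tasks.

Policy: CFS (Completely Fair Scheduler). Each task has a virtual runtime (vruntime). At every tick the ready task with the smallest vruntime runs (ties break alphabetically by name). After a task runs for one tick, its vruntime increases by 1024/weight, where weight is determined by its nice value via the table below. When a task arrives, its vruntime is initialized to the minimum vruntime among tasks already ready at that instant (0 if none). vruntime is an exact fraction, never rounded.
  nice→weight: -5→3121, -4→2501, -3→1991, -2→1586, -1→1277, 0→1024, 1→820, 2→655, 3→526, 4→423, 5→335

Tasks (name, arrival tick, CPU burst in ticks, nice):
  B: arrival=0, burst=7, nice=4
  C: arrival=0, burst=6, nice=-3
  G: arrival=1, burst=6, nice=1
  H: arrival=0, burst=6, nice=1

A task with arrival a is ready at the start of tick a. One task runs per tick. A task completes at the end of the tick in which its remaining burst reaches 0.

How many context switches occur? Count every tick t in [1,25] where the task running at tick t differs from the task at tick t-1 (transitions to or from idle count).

t=0: vr[B=0 C=0 H=0] → run B
t=1: vr[B=1024/423 C=0 G=0 H=0] → run C
t=2: vr[B=1024/423 C=1024/1991 G=0 H=0] → run G
t=3: vr[B=1024/423 C=1024/1991 G=256/205 H=0] → run H
t=4: vr[B=1024/423 C=1024/1991 G=256/205 H=256/205] → run C
t=5: vr[B=1024/423 C=2048/1991 G=256/205 H=256/205] → run C
t=6: vr[B=1024/423 C=3072/1991 G=256/205 H=256/205] → run G
t=7: vr[B=1024/423 C=3072/1991 G=512/205 H=256/205] → run H
t=8: vr[B=1024/423 C=3072/1991 G=512/205 H=512/205] → run C
t=9: vr[B=1024/423 C=4096/1991 G=512/205 H=512/205] → run C
t=10: vr[B=1024/423 C=5120/1991 G=512/205 H=512/205] → run B
t=11: vr[B=2048/423 C=5120/1991 G=512/205 H=512/205] → run G
t=12: vr[B=2048/423 C=5120/1991 G=768/205 H=512/205] → run H
t=13: vr[B=2048/423 C=5120/1991 G=768/205 H=768/205] → run C
t=14: vr[B=2048/423 G=768/205 H=768/205] → run G
t=15: vr[B=2048/423 G=1024/205 H=768/205] → run H
t=16: vr[B=2048/423 G=1024/205 H=1024/205] → run B
t=17: vr[B=1024/141 G=1024/205 H=1024/205] → run G
t=18: vr[B=1024/141 G=256/41 H=1024/205] → run H
t=19: vr[B=1024/141 G=256/41 H=256/41] → run G
t=20: vr[B=1024/141 H=256/41] → run H
t=21: vr[B=1024/141] → run B
t=22: vr[B=4096/423] → run B
t=23: vr[B=5120/423] → run B
t=24: vr[B=2048/141] → run B
t=25: (idle)

context switches = 20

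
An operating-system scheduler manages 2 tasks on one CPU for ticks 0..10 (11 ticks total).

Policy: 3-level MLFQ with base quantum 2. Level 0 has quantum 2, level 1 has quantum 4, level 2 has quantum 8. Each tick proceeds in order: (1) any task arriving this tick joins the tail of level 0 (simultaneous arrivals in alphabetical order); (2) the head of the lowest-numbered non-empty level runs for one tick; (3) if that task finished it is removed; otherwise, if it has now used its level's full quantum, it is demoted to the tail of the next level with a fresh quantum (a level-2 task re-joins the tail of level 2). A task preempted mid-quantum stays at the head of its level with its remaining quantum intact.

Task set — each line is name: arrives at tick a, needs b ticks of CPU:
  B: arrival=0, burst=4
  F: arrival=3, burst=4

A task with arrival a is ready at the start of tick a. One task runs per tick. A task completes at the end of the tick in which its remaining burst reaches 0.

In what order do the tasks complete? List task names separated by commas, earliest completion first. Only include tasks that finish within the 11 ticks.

t=0: L0/L1/L2 = B/-/- → run B
t=1: L0/L1/L2 = B/-/- → run B
t=2: L0/L1/L2 = -/B/- → run B
t=3: L0/L1/L2 = F/B/- → run F
t=4: L0/L1/L2 = F/B/- → run F
t=5: L0/L1/L2 = -/BF/- → run B
t=6: L0/L1/L2 = -/F/- → run F
t=7: L0/L1/L2 = -/F/- → run F
t=8: (idle)
t=9: (idle)
t=10: (idle)

completion order = B, F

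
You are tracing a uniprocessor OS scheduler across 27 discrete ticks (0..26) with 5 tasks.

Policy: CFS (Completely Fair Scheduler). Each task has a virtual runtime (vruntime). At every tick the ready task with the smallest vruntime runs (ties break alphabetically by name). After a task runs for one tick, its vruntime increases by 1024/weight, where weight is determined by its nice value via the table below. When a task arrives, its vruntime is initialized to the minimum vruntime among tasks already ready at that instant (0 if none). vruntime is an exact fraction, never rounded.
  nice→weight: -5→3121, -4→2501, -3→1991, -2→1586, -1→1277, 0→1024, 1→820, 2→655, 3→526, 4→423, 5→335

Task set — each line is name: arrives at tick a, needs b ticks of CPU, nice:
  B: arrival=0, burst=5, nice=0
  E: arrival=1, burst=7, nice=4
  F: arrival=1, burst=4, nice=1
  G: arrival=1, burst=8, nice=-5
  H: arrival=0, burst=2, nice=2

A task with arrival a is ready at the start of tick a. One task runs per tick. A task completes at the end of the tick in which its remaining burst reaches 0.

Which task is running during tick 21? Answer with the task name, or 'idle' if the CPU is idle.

running at tick 21 = E

t=0: vr[B=0 H=0] → run B
t=1: vr[B=1 E=0 F=0 G=0 H=0] → run E
t=2: vr[B=1 E=1024/423 F=0 G=0 H=0] → run F
t=3: vr[B=1 E=1024/423 F=256/205 G=0 H=0] → run G
t=4: vr[B=1 E=1024/423 F=256/205 G=1024/3121 H=0] → run H
t=5: vr[B=1 E=1024/423 F=256/205 G=1024/3121 H=1024/655] → run G
t=6: vr[B=1 E=1024/423 F=256/205 G=2048/3121 H=1024/655] → run G
t=7: vr[B=1 E=1024/423 F=256/205 G=3072/3121 H=1024/655] → run G
t=8: vr[B=1 E=1024/423 F=256/205 G=4096/3121 H=1024/655] → run B
t=9: vr[B=2 E=1024/423 F=256/205 G=4096/3121 H=1024/655] → run F
t=10: vr[B=2 E=1024/423 F=512/205 G=4096/3121 H=1024/655] → run G
t=11: vr[B=2 E=1024/423 F=512/205 G=5120/3121 H=1024/655] → run H
t=12: vr[B=2 E=1024/423 F=512/205 G=5120/3121] → run G
t=13: vr[B=2 E=1024/423 F=512/205 G=6144/3121] → run G
t=14: vr[B=2 E=1024/423 F=512/205 G=7168/3121] → run B
t=15: vr[B=3 E=1024/423 F=512/205 G=7168/3121] → run G
t=16: vr[B=3 E=1024/423 F=512/205] → run E
t=17: vr[B=3 E=2048/423 F=512/205] → run F
t=18: vr[B=3 E=2048/423 F=768/205] → run B
t=19: vr[B=4 E=2048/423 F=768/205] → run F
t=20: vr[B=4 E=2048/423] → run B
t=21: vr[E=2048/423] → run E
t=22: vr[E=1024/141] → run E
t=23: vr[E=4096/423] → run E
t=24: vr[E=5120/423] → run E
t=25: vr[E=2048/141] → run E
t=26: (idle)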